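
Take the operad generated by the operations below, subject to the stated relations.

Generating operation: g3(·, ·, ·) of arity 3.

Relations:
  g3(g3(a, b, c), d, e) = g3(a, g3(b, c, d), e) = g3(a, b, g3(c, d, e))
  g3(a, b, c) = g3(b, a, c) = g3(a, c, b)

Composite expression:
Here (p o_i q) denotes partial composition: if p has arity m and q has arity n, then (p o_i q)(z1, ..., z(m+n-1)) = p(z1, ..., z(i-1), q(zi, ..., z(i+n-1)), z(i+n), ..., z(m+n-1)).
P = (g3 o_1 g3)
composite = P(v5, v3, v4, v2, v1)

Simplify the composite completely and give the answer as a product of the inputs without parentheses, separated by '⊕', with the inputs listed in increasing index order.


v1 ⊕ v2 ⊕ v3 ⊕ v4 ⊕ v5

Both nesting and order wash out for g3; what remains is which v's occur.
g3(v5, v3, v4) flattens to v5 ⊕ v3 ⊕ v4
g3(g3(v5, v3, v4), v2, v1) flattens to v5 ⊕ v3 ⊕ v4 ⊕ v2 ⊕ v1
the factors in increasing index order: v1 ⊕ v2 ⊕ v3 ⊕ v4 ⊕ v5


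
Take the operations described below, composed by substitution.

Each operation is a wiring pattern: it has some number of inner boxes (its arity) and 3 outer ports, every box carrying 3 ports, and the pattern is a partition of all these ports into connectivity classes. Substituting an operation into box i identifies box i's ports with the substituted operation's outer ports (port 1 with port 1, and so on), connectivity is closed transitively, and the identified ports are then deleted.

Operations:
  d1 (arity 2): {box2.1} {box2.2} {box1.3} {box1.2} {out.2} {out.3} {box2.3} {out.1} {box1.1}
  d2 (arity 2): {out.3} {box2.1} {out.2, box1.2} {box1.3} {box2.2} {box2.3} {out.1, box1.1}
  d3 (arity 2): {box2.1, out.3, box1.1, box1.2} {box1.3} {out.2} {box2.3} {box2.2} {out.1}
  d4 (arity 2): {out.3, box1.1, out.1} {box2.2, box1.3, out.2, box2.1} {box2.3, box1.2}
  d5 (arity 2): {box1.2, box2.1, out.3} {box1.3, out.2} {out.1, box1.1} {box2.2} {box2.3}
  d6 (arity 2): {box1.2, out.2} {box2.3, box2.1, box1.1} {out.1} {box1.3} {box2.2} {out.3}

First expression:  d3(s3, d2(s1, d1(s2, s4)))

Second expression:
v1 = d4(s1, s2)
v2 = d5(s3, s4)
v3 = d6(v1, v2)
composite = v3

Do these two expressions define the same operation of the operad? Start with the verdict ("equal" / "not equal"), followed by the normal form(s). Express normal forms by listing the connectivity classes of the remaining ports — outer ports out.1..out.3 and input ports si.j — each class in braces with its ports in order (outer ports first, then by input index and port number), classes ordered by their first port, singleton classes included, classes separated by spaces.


The first expression reduces to {out.1} {out.2} {out.3, s1.1, s3.1, s3.2} {s1.2} {s1.3} {s2.1} {s2.2} {s2.3} {s3.3} {s4.1} {s4.2} {s4.3}
The second expression reduces to {out.1} {out.2, s1.3, s2.1, s2.2} {out.3} {s1.1, s3.1, s3.2, s4.1} {s1.2, s2.3} {s3.3} {s4.2} {s4.3}
The forms do not match — not equal.

not equal; the first gives {out.1} {out.2} {out.3, s1.1, s3.1, s3.2} {s1.2} {s1.3} {s2.1} {s2.2} {s2.3} {s3.3} {s4.1} {s4.2} {s4.3} and the second {out.1} {out.2, s1.3, s2.1, s2.2} {out.3} {s1.1, s3.1, s3.2, s4.1} {s1.2, s2.3} {s3.3} {s4.2} {s4.3}


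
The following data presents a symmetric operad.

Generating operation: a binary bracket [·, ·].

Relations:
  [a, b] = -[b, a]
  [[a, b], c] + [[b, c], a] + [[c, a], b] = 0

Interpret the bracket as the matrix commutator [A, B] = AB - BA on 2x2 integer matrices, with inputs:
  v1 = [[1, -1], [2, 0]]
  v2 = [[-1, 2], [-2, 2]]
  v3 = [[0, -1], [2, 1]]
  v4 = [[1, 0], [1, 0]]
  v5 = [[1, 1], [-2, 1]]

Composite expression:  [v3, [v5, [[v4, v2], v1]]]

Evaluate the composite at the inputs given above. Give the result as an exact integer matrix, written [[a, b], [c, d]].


[v4, v2] = [[-2, 2], [-1, 2]]
[[v4, v2], v1] = [[3, 2], [7, -3]]
[v5, [[v4, v2], v1]] = [[11, -6], [-12, -11]]
[v3, [v5, [[v4, v2], v1]]] = [[24, 28], [32, -24]]

[[24, 28], [32, -24]]


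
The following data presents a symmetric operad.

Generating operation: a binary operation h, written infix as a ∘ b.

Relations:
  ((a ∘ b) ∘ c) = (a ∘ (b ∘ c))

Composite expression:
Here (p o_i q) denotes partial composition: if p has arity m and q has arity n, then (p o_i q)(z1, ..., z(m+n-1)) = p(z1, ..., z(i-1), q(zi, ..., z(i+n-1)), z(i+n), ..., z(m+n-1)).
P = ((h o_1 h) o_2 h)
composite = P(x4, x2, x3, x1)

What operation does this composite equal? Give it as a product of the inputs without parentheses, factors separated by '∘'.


Associativity of h dissolves the nesting; only the x-input order survives.
(x2 ∘ x3) reduces to x2 ∘ x3
(x4 ∘ (x2 ∘ x3)) reduces to x4 ∘ x2 ∘ x3
((x4 ∘ (x2 ∘ x3)) ∘ x1) reduces to x4 ∘ x2 ∘ x3 ∘ x1

x4 ∘ x2 ∘ x3 ∘ x1


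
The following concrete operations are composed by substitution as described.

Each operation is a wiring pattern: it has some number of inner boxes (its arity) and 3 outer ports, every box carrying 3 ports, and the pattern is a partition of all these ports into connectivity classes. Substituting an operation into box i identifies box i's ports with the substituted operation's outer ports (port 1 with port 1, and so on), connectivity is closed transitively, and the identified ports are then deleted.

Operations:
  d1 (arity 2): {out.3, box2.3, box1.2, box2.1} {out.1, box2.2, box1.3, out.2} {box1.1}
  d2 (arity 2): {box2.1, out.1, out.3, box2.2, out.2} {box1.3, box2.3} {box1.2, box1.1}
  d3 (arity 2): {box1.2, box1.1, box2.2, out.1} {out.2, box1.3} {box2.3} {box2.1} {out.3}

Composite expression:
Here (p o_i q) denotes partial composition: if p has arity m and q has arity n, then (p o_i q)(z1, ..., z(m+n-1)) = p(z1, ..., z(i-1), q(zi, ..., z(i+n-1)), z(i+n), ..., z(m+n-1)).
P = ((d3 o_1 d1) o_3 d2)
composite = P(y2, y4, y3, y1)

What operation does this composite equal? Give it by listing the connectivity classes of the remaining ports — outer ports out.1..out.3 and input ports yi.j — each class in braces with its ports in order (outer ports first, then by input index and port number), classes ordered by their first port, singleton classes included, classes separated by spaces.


{out.1, y1.1, y1.2, y2.3, y4.2} {out.2, y2.2, y4.1, y4.3} {out.3} {y1.3, y3.3} {y2.1} {y3.1, y3.2}


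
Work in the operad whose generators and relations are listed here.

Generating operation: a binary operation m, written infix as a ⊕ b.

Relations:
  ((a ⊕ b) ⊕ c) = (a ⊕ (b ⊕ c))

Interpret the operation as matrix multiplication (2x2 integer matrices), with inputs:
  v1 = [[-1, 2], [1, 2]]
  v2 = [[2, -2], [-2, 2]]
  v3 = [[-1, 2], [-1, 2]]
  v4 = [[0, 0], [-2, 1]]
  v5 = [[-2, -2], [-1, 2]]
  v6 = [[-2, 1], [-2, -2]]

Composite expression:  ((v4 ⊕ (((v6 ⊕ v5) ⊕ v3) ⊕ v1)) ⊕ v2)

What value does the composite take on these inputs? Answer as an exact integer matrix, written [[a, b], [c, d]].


[[0, 0], [-24, 24]]


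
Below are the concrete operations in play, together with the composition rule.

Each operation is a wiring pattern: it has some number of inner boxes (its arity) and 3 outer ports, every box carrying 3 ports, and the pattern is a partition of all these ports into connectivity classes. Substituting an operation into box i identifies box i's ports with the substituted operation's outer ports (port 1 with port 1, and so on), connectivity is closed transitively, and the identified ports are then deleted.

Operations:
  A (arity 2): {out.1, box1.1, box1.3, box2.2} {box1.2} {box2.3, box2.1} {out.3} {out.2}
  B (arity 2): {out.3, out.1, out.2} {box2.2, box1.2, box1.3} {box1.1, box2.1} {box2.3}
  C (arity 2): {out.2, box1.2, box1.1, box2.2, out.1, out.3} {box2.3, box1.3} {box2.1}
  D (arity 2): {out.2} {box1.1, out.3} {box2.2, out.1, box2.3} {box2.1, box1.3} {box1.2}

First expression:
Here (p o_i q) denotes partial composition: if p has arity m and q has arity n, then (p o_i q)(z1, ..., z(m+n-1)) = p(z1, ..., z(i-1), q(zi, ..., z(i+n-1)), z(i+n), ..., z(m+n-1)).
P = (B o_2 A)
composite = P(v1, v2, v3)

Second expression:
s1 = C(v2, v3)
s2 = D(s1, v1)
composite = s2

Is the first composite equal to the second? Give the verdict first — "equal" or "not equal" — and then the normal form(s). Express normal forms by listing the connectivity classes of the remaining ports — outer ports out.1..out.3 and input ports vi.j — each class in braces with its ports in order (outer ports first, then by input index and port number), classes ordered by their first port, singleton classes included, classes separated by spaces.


not equal; first: {out.1, out.2, out.3} {v1.1, v2.1, v2.3, v3.2} {v1.2, v1.3} {v2.2} {v3.1, v3.3}; second: {out.1, v1.2, v1.3} {out.2} {out.3, v1.1, v2.1, v2.2, v3.2} {v2.3, v3.3} {v3.1}

In normal form, the first expression is {out.1, out.2, out.3} {v1.1, v2.1, v2.3, v3.2} {v1.2, v1.3} {v2.2} {v3.1, v3.3}
In normal form, the second expression is {out.1, v1.2, v1.3} {out.2} {out.3, v1.1, v2.1, v2.2, v3.2} {v2.3, v3.3} {v3.1}
The forms do not match — not equal.


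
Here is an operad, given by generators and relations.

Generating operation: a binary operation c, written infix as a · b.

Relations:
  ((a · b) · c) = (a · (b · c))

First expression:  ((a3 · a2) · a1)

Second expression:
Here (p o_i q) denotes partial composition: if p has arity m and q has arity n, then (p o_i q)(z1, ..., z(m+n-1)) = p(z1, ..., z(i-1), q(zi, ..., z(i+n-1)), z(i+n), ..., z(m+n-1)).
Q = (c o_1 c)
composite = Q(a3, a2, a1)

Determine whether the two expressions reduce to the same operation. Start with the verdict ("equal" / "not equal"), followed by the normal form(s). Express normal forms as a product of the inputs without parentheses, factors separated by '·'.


equal; both compose to a3 · a2 · a1

In normal form, the first expression is a3 · a2 · a1
In normal form, the second expression is a3 · a2 · a1
The normal forms match — equal.


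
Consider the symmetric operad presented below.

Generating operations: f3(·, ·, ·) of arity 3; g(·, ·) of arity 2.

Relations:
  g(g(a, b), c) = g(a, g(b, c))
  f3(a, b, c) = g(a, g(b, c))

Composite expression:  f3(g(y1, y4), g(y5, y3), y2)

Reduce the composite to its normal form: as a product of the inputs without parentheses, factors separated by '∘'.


The f3-tree's shape is irrelevant; the y-reading-order decides.
g(y1, y4) collapses to y1 ∘ y4
g(y5, y3) collapses to y5 ∘ y3
f3(g(y1, y4), g(y5, y3), y2) collapses to y1 ∘ y4 ∘ y5 ∘ y3 ∘ y2

y1 ∘ y4 ∘ y5 ∘ y3 ∘ y2


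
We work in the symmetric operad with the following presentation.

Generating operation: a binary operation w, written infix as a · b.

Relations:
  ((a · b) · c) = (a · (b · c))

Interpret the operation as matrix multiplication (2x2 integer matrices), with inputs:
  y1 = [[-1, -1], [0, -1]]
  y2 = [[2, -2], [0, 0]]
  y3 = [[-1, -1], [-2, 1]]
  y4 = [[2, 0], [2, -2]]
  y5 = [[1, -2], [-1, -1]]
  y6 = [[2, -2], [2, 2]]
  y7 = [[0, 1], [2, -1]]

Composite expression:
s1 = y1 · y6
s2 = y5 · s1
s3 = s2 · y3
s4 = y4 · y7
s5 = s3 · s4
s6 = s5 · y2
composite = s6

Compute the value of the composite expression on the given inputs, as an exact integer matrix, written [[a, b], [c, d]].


[[-32, 32], [32, -32]]

(y1 · y6) = [[-4, 0], [-2, -2]]
(y5 · (y1 · y6)) = [[0, 4], [6, 2]]
((y5 · (y1 · y6)) · y3) = [[-8, 4], [-10, -4]]
(y4 · y7) = [[0, 2], [-4, 4]]
(((y5 · (y1 · y6)) · y3) · (y4 · y7)) = [[-16, 0], [16, -36]]
((((y5 · (y1 · y6)) · y3) · (y4 · y7)) · y2) = [[-32, 32], [32, -32]]


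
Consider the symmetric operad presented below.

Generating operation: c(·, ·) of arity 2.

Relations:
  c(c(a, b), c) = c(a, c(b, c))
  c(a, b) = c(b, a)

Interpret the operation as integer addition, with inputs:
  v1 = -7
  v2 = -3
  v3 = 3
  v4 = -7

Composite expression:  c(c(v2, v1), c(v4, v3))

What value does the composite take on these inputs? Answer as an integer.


c(v2, v1) = -10
c(v4, v3) = -4
c(c(v2, v1), c(v4, v3)) = -14

-14


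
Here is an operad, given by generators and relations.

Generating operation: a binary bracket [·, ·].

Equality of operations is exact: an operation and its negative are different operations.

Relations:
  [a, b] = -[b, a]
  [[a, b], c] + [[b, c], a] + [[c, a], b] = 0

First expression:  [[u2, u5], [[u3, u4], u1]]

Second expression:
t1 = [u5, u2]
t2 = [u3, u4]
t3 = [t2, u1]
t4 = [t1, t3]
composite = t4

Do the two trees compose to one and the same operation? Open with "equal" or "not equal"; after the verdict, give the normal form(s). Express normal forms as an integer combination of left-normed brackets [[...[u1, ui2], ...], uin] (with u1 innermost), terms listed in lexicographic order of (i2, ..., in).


The first composite normalizes to [[[[u1, u3], u4], u2], u5] - [[[[u1, u3], u4], u5], u2] - [[[[u1, u4], u3], u2], u5] + [[[[u1, u4], u3], u5], u2]
The second composite normalizes to -[[[[u1, u3], u4], u2], u5] + [[[[u1, u3], u4], u5], u2] + [[[[u1, u4], u3], u2], u5] - [[[[u1, u4], u3], u5], u2]
No match — not equal.

not equal: they reduce to [[[[u1, u3], u4], u2], u5] - [[[[u1, u3], u4], u5], u2] - [[[[u1, u4], u3], u2], u5] + [[[[u1, u4], u3], u5], u2] and -[[[[u1, u3], u4], u2], u5] + [[[[u1, u3], u4], u5], u2] + [[[[u1, u4], u3], u2], u5] - [[[[u1, u4], u3], u5], u2]


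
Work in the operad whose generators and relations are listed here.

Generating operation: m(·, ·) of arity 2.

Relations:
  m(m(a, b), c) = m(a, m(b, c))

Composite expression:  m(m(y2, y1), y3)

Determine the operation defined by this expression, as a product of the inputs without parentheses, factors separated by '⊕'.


y2 ⊕ y1 ⊕ y3

Under associativity of m, the answer is the y's in reading order.
m(y2, y1) linearizes to y2 ⊕ y1
m(m(y2, y1), y3) linearizes to y2 ⊕ y1 ⊕ y3


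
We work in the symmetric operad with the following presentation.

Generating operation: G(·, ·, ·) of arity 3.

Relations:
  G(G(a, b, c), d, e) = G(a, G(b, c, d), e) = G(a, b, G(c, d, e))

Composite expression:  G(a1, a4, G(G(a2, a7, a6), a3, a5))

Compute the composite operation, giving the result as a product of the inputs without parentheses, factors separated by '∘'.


All parenthesizations of G agree; list the a-inputs left to right.
G(a2, a7, a6) unparenthesizes to a2 ∘ a7 ∘ a6
G(G(a2, a7, a6), a3, a5) unparenthesizes to a2 ∘ a7 ∘ a6 ∘ a3 ∘ a5
G(a1, a4, G(G(a2, a7, a6), a3, a5)) unparenthesizes to a1 ∘ a4 ∘ a2 ∘ a7 ∘ a6 ∘ a3 ∘ a5

a1 ∘ a4 ∘ a2 ∘ a7 ∘ a6 ∘ a3 ∘ a5


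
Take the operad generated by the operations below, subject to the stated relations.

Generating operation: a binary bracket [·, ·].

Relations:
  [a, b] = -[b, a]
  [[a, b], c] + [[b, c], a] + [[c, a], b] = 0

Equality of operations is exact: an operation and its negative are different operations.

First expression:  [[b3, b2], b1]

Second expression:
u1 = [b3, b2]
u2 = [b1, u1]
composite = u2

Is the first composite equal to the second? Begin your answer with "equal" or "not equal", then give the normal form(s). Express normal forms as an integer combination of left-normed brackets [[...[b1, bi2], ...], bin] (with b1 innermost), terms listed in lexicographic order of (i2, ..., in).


Reducing the first expression gives [[b1, b2], b3] - [[b1, b3], b2]
Reducing the second expression gives -[[b1, b2], b3] + [[b1, b3], b2]
The forms do not match — not equal.

not equal; the first gives [[b1, b2], b3] - [[b1, b3], b2] and the second -[[b1, b2], b3] + [[b1, b3], b2]


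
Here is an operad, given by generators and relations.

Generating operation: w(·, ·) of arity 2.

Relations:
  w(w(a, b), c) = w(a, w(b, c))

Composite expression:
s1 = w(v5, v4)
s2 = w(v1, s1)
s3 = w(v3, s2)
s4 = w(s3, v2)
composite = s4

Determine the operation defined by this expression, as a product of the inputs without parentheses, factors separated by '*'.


All parenthesizations of w agree; list the v-inputs left to right.
w(v5, v4) spells out as v5 * v4
w(v1, w(v5, v4)) spells out as v1 * v5 * v4
w(v3, w(v1, w(v5, v4))) spells out as v3 * v1 * v5 * v4
w(w(v3, w(v1, w(v5, v4))), v2) spells out as v3 * v1 * v5 * v4 * v2

v3 * v1 * v5 * v4 * v2


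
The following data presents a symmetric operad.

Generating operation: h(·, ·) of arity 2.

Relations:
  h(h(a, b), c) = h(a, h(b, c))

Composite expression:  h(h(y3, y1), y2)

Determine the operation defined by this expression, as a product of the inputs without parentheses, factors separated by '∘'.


y3 ∘ y1 ∘ y2

Under associativity of h, the answer is the y's in reading order.
h(y3, y1) unparenthesizes to y3 ∘ y1
h(h(y3, y1), y2) unparenthesizes to y3 ∘ y1 ∘ y2


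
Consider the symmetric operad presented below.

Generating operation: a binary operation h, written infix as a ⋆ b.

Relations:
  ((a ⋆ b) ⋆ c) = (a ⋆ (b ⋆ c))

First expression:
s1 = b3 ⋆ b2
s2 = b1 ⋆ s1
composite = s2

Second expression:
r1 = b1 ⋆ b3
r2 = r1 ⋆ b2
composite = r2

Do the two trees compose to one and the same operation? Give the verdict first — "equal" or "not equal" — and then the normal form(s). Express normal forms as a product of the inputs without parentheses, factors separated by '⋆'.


equal — both sides give b1 ⋆ b3 ⋆ b2

Normal form of the first expression: b1 ⋆ b3 ⋆ b2
Normal form of the second expression: b1 ⋆ b3 ⋆ b2
Both agree, so they are equal.


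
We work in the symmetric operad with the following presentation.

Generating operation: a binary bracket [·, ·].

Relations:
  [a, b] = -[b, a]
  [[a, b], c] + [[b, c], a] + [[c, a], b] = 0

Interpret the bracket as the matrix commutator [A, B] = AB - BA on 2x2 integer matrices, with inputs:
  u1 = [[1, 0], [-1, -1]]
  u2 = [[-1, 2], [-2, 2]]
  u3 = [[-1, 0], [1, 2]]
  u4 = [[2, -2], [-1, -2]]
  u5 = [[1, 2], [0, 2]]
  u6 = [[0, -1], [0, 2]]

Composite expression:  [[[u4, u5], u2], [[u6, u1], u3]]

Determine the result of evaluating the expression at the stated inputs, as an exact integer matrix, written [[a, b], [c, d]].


[[74, -272], [132, -74]]

[u4, u5] = [[2, 6], [1, -2]]
[[u4, u5], u2] = [[-14, 26], [5, 14]]
[u6, u1] = [[1, 2], [-2, -1]]
[[u6, u1], u3] = [[2, 6], [4, -2]]
[[[u4, u5], u2], [[u6, u1], u3]] = [[74, -272], [132, -74]]


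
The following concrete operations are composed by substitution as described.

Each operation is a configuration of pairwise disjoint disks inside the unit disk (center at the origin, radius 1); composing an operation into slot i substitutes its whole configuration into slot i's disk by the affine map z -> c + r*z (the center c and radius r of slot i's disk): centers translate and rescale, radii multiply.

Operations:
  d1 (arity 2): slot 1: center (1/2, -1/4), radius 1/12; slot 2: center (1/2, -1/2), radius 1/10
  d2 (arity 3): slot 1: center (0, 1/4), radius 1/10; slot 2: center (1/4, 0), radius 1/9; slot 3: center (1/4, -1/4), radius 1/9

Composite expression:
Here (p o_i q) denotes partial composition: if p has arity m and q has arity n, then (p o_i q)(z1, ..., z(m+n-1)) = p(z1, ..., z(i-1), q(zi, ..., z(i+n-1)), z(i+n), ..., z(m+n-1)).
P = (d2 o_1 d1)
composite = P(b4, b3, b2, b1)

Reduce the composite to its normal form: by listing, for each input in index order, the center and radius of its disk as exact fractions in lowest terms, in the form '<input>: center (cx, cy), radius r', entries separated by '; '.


b1: center (1/4, -1/4), radius 1/9; b2: center (1/4, 0), radius 1/9; b3: center (1/20, 1/5), radius 1/100; b4: center (1/20, 9/40), radius 1/120


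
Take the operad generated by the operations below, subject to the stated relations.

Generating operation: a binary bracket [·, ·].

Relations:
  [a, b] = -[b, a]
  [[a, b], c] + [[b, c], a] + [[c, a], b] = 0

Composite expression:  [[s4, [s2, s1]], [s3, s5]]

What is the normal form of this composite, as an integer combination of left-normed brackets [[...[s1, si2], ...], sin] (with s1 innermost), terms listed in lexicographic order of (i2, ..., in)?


In the tensor algebra, words opening s1 carry the s1-anchored form.
Composite bracket: [[s4, [s2, s1]], [s3, s5]]
The bracket unfolds into 16 signed words via [a, b] = ab - ba (2^4 = 16).
Coefficients come from the s1-initial words:
  from s1s2s4s3s5, sign +1: term +[[[[s1, s2], s4], s3], s5]
  from s1s2s4s5s3, sign -1: term -[[[[s1, s2], s4], s5], s3]

[[[[s1, s2], s4], s3], s5] - [[[[s1, s2], s4], s5], s3]


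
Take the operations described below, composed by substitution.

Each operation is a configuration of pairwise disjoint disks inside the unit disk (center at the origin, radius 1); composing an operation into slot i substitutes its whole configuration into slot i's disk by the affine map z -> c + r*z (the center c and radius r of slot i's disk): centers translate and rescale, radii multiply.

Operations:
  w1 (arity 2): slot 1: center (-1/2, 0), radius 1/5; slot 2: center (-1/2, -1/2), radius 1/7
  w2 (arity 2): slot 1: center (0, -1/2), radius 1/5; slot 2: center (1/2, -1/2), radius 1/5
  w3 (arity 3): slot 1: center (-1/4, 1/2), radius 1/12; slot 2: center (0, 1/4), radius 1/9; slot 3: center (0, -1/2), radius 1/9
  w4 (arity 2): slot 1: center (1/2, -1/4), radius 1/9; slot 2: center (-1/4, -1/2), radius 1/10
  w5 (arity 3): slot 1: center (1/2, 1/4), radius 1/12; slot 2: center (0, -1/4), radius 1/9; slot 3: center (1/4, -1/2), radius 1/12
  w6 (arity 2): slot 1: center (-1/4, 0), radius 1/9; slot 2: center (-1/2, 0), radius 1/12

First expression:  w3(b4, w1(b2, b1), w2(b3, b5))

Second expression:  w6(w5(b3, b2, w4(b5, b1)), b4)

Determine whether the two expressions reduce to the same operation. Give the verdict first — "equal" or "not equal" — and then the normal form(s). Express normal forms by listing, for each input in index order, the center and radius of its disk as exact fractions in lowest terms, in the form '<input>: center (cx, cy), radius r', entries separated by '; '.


not equal; first: b1: center (-1/18, 7/36), radius 1/63; b2: center (-1/18, 1/4), radius 1/45; b3: center (0, -5/9), radius 1/45; b4: center (-1/4, 1/2), radius 1/12; b5: center (1/18, -5/9), radius 1/45; second: b1: center (-97/432, -13/216), radius 1/1080; b2: center (-1/4, -1/36), radius 1/81; b3: center (-7/36, 1/36), radius 1/108; b4: center (-1/2, 0), radius 1/12; b5: center (-47/216, -25/432), radius 1/972

Reducing the first expression gives b1: center (-1/18, 7/36), radius 1/63; b2: center (-1/18, 1/4), radius 1/45; b3: center (0, -5/9), radius 1/45; b4: center (-1/4, 1/2), radius 1/12; b5: center (1/18, -5/9), radius 1/45
Reducing the second expression gives b1: center (-97/432, -13/216), radius 1/1080; b2: center (-1/4, -1/36), radius 1/81; b3: center (-7/36, 1/36), radius 1/108; b4: center (-1/2, 0), radius 1/12; b5: center (-47/216, -25/432), radius 1/972
They disagree, so not equal.


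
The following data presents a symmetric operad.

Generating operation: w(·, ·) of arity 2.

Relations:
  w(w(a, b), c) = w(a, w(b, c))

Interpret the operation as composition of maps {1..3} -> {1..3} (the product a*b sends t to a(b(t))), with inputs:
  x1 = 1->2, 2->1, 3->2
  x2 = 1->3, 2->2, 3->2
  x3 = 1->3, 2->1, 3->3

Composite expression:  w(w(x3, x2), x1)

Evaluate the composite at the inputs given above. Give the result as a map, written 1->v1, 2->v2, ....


1->1, 2->3, 3->1

w(x3, x2) = 1->3, 2->1, 3->1
w(w(x3, x2), x1) = 1->1, 2->3, 3->1


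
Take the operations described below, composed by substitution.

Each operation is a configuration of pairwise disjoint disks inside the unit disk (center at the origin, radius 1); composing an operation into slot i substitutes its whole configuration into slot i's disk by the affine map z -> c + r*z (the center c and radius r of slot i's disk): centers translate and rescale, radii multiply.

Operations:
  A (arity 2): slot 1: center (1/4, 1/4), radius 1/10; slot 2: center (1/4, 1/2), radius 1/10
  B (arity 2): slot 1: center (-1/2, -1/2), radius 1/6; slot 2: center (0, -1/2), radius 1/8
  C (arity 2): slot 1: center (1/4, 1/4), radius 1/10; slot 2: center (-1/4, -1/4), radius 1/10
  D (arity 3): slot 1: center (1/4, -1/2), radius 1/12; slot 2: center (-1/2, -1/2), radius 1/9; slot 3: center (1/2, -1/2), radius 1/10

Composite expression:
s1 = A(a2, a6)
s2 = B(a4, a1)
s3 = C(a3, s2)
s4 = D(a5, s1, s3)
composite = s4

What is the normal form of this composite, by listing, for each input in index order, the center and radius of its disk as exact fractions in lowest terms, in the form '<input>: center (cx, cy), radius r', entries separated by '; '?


a1: center (19/40, -53/100), radius 1/800; a2: center (-17/36, -17/36), radius 1/90; a3: center (21/40, -19/40), radius 1/100; a4: center (47/100, -53/100), radius 1/600; a5: center (1/4, -1/2), radius 1/12; a6: center (-17/36, -4/9), radius 1/90

Each a-disk chains the slot maps above it in D; radii multiply.
a5: after 1 affine step, its disk has center (1/4, -1/2), radius 1/12
a2: after 2 affine steps, its disk has center (-17/36, -17/36), radius 1/90
a6: after 2 affine steps, its disk has center (-17/36, -4/9), radius 1/90
a3: after 2 affine steps, its disk has center (21/40, -19/40), radius 1/100
a4: after 3 affine steps, its disk has center (47/100, -53/100), radius 1/600
a1: after 3 affine steps, its disk has center (19/40, -53/100), radius 1/800


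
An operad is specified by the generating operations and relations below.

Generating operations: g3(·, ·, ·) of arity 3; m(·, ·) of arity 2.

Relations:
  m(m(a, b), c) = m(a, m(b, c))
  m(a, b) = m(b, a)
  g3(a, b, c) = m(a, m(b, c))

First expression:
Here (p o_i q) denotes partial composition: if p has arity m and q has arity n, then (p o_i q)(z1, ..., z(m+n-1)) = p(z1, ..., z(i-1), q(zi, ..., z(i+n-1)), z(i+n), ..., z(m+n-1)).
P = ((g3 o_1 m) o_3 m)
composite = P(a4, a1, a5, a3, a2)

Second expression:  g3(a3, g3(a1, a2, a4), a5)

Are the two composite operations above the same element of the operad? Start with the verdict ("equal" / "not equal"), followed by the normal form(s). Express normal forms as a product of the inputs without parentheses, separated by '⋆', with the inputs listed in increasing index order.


equal; both compose to a1 ⋆ a2 ⋆ a3 ⋆ a4 ⋆ a5

Reducing the first expression gives a1 ⋆ a2 ⋆ a3 ⋆ a4 ⋆ a5
Reducing the second expression gives a1 ⋆ a2 ⋆ a3 ⋆ a4 ⋆ a5
Both agree, so they are equal.


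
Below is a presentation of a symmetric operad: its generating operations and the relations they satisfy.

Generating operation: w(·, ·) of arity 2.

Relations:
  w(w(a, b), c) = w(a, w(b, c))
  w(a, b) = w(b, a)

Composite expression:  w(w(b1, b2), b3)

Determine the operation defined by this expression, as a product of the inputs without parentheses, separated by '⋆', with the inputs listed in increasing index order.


b1 ⋆ b2 ⋆ b3

Both nesting and order wash out for w; what remains is which b's occur.
w(b1, b2) flattens to b1 ⋆ b2
w(w(b1, b2), b3) flattens to b1 ⋆ b2 ⋆ b3
the factors in increasing index order: b1 ⋆ b2 ⋆ b3


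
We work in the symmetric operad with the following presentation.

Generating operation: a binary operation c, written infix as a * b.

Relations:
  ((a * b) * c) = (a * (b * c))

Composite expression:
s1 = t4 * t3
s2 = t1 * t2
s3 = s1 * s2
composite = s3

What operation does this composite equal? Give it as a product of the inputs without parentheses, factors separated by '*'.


t4 * t3 * t1 * t2

Every regrouping of c is equal, so read the t-inputs in written order.
(t4 * t3) collapses to t4 * t3
(t1 * t2) collapses to t1 * t2
((t4 * t3) * (t1 * t2)) collapses to t4 * t3 * t1 * t2


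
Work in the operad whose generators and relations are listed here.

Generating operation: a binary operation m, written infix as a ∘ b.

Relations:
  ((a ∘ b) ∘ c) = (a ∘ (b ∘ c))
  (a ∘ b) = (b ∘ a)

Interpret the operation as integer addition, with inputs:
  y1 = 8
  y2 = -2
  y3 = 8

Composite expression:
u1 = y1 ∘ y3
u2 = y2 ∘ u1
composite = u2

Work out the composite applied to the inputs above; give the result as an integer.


14

(y1 ∘ y3) = 16
(y2 ∘ (y1 ∘ y3)) = 14


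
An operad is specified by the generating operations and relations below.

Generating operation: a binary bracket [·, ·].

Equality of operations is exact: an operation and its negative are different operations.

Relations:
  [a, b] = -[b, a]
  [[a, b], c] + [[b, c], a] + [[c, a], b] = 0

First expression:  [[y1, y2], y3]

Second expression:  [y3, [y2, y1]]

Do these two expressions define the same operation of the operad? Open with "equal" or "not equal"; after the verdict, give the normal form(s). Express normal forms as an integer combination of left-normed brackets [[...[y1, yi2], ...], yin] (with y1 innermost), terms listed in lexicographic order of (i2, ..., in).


equal; both compose to [[y1, y2], y3]

The first expression reduces to [[y1, y2], y3]
The second expression reduces to [[y1, y2], y3]
Same normal form: equal.


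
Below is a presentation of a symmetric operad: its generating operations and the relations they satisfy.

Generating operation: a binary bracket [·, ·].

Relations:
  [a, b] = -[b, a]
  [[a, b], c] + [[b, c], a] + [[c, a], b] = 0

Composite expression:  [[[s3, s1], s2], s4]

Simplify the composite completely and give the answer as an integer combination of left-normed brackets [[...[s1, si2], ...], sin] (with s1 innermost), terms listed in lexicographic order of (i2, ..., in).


-[[[s1, s3], s2], s4]

Antisymmetry and Jacobi reduce to s1-anchored left-normed brackets.
Composite bracket: [[[s3, s1], s2], s4]
Applying ab - ba throughout gives 8 signed words (2^3 = 8).
Only words starting with s1 matter:
  the word s1s3s2s4 carries sign -1 and contributes -[[[s1, s3], s2], s4]


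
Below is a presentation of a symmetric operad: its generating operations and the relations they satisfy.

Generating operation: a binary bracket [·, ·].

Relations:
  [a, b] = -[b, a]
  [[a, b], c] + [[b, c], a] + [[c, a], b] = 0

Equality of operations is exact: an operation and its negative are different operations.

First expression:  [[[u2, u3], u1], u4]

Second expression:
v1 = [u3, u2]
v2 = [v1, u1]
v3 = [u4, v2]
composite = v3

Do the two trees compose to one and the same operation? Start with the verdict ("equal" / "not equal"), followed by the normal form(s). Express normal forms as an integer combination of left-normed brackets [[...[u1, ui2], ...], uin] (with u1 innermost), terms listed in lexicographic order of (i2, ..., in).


The first composite normalizes to -[[[u1, u2], u3], u4] + [[[u1, u3], u2], u4]
The second composite normalizes to -[[[u1, u2], u3], u4] + [[[u1, u3], u2], u4]
One common form — equal.

equal; the common form is -[[[u1, u2], u3], u4] + [[[u1, u3], u2], u4]


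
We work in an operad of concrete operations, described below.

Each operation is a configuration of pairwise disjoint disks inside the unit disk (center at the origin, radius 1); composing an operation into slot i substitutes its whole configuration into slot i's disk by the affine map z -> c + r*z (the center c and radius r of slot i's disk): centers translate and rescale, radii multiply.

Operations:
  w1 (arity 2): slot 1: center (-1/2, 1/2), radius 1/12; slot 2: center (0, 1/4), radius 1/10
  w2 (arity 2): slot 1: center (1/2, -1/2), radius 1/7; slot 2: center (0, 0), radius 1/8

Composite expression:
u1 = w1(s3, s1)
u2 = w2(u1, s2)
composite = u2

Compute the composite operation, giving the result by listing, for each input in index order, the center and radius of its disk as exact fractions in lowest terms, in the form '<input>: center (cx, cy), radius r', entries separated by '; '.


Affine substitution under w2: radii multiply and s-centers shift.
s3 passes through 2 substitutions, ending at center (3/7, -3/7), radius 1/84
s1 passes through 2 substitutions, ending at center (1/2, -13/28), radius 1/70
s2 passes through 1 substitution, ending at center (0, 0), radius 1/8

s1: center (1/2, -13/28), radius 1/70; s2: center (0, 0), radius 1/8; s3: center (3/7, -3/7), radius 1/84


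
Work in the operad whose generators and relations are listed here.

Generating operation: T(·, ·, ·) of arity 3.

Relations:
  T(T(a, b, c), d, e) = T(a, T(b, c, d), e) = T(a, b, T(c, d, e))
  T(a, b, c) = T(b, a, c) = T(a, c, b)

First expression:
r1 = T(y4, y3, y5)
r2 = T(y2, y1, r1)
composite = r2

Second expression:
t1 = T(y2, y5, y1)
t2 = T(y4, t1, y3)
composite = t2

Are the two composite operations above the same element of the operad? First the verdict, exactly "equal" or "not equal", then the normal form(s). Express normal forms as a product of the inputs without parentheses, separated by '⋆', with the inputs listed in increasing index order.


The first expression reduces to y1 ⋆ y2 ⋆ y3 ⋆ y4 ⋆ y5
The second expression reduces to y1 ⋆ y2 ⋆ y3 ⋆ y4 ⋆ y5
One common form — equal.

equal — both sides give y1 ⋆ y2 ⋆ y3 ⋆ y4 ⋆ y5


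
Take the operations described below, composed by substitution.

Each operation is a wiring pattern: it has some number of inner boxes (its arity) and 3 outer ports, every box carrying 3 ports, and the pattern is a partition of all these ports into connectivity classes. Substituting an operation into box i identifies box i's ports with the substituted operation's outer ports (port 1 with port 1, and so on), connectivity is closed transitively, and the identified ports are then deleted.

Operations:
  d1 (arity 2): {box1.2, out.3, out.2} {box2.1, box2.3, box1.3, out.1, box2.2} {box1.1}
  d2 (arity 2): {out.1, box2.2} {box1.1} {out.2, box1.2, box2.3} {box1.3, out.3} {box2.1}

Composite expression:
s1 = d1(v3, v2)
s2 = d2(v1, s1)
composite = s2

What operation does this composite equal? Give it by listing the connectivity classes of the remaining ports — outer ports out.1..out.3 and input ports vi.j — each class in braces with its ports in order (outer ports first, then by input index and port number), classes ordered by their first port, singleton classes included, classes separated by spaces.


{out.1, out.2, v1.2, v3.2} {out.3, v1.3} {v1.1} {v2.1, v2.2, v2.3, v3.3} {v3.1}


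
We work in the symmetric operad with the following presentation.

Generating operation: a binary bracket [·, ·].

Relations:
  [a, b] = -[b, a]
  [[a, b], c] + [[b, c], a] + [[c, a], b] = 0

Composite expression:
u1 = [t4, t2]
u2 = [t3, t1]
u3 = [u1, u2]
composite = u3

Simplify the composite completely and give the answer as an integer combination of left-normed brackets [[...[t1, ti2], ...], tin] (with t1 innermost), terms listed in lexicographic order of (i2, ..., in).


-[[[t1, t3], t2], t4] + [[[t1, t3], t4], t2]


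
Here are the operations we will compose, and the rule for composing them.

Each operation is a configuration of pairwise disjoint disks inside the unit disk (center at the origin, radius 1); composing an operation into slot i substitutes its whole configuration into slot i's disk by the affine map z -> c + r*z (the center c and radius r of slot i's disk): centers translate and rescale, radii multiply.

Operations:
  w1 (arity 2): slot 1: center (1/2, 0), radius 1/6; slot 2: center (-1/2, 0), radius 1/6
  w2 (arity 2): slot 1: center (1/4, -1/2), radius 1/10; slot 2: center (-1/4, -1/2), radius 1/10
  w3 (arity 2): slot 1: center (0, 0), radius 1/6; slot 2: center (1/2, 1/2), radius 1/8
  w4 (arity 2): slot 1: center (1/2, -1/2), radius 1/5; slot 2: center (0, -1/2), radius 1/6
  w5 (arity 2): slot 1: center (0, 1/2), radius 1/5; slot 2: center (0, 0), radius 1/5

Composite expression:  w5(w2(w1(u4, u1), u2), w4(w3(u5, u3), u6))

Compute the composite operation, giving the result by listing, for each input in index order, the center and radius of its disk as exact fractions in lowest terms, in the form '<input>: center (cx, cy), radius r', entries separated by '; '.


Nesting under w5 composes maps z -> c + r*z down each u-path.
u4: after 3 affine steps, its disk has center (3/50, 2/5), radius 1/300
u1: after 3 affine steps, its disk has center (1/25, 2/5), radius 1/300
u2: after 2 affine steps, its disk has center (-1/20, 2/5), radius 1/50
u5: after 3 affine steps, its disk has center (1/10, -1/10), radius 1/150
u3: after 3 affine steps, its disk has center (3/25, -2/25), radius 1/200
u6: after 2 affine steps, its disk has center (0, -1/10), radius 1/30

u1: center (1/25, 2/5), radius 1/300; u2: center (-1/20, 2/5), radius 1/50; u3: center (3/25, -2/25), radius 1/200; u4: center (3/50, 2/5), radius 1/300; u5: center (1/10, -1/10), radius 1/150; u6: center (0, -1/10), radius 1/30


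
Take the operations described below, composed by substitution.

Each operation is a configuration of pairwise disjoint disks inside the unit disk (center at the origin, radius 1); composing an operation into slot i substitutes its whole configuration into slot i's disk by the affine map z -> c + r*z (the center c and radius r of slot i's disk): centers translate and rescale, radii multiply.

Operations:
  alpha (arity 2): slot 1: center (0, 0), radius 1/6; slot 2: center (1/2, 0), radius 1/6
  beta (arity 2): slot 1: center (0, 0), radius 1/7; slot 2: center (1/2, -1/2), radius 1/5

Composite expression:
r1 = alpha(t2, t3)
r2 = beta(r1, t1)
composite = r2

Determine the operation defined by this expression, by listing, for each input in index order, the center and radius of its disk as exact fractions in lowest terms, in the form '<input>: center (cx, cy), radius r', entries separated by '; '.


Below beta, radii multiply path by path; the t-disk centers shift.
t2: after 2 affine steps, its disk has center (0, 0), radius 1/42
t3: after 2 affine steps, its disk has center (1/14, 0), radius 1/42
t1: after 1 affine step, its disk has center (1/2, -1/2), radius 1/5

t1: center (1/2, -1/2), radius 1/5; t2: center (0, 0), radius 1/42; t3: center (1/14, 0), radius 1/42


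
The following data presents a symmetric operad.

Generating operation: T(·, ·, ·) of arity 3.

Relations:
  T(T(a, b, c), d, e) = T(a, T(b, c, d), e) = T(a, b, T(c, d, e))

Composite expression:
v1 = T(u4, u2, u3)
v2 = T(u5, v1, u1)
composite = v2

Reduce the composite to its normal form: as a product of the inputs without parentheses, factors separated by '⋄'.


u5 ⋄ u4 ⋄ u2 ⋄ u3 ⋄ u1

Key point: T is associative — brackets drop, the u-order remains.
T(u4, u2, u3) reduces to u4 ⋄ u2 ⋄ u3
T(u5, T(u4, u2, u3), u1) reduces to u5 ⋄ u4 ⋄ u2 ⋄ u3 ⋄ u1


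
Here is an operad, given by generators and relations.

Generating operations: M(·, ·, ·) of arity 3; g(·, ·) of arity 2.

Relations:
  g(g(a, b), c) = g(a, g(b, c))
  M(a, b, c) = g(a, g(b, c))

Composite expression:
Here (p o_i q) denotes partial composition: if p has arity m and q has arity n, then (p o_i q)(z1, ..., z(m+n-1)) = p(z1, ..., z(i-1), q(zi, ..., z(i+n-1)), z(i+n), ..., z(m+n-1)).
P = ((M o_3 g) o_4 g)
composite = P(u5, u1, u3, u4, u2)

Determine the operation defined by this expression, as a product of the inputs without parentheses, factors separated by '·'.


u5 · u1 · u3 · u4 · u2

Under associativity of M, the answer is the u's in reading order.
g(u4, u2) flattens to u4 · u2
g(u3, g(u4, u2)) flattens to u3 · u4 · u2
M(u5, u1, g(u3, g(u4, u2))) flattens to u5 · u1 · u3 · u4 · u2


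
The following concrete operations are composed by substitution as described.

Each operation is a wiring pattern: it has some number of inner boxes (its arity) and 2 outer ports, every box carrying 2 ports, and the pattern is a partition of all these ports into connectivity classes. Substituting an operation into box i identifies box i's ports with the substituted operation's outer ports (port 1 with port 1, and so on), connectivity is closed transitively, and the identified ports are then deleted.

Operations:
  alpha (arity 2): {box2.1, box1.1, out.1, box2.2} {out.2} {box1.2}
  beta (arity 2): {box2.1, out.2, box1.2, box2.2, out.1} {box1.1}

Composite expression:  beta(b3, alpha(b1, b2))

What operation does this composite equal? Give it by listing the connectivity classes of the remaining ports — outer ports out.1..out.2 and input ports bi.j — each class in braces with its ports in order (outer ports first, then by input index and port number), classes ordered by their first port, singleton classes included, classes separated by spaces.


Substituting into beta glues patterns; closure does the rest.
through alpha, on inputs (b1, b2): {out.1, b1.1, b2.1, b2.2} {out.2} {b1.2} (out.j = stage outer ports)
through beta, on inputs (b3, b1, b2): {out.1, out.2, b1.1, b2.1, b2.2, b3.2} {b1.2} {b3.1} (out.j = stage outer ports)

{out.1, out.2, b1.1, b2.1, b2.2, b3.2} {b1.2} {b3.1}
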